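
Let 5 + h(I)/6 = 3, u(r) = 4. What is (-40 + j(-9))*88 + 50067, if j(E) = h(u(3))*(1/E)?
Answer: 139993/3 ≈ 46664.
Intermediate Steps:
h(I) = -12 (h(I) = -30 + 6*3 = -30 + 18 = -12)
j(E) = -12/E
(-40 + j(-9))*88 + 50067 = (-40 - 12/(-9))*88 + 50067 = (-40 - 12*(-1/9))*88 + 50067 = (-40 + 4/3)*88 + 50067 = -116/3*88 + 50067 = -10208/3 + 50067 = 139993/3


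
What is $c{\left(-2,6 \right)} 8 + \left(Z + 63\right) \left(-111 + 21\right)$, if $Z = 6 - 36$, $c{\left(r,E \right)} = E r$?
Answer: $-3066$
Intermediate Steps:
$Z = -30$ ($Z = 6 - 36 = -30$)
$c{\left(-2,6 \right)} 8 + \left(Z + 63\right) \left(-111 + 21\right) = 6 \left(-2\right) 8 + \left(-30 + 63\right) \left(-111 + 21\right) = \left(-12\right) 8 + 33 \left(-90\right) = -96 - 2970 = -3066$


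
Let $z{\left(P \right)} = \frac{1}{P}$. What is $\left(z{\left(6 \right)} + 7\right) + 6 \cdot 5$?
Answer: $\frac{223}{6} \approx 37.167$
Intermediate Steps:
$\left(z{\left(6 \right)} + 7\right) + 6 \cdot 5 = \left(\frac{1}{6} + 7\right) + 6 \cdot 5 = \left(\frac{1}{6} + 7\right) + 30 = \frac{43}{6} + 30 = \frac{223}{6}$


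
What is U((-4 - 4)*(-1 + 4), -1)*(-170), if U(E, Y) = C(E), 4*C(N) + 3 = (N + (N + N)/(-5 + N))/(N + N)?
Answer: 12495/116 ≈ 107.72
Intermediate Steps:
C(N) = -¾ + (N + 2*N/(-5 + N))/(8*N) (C(N) = -¾ + ((N + (N + N)/(-5 + N))/(N + N))/4 = -¾ + ((N + (2*N)/(-5 + N))/((2*N)))/4 = -¾ + ((N + 2*N/(-5 + N))*(1/(2*N)))/4 = -¾ + ((N + 2*N/(-5 + N))/(2*N))/4 = -¾ + (N + 2*N/(-5 + N))/(8*N))
U(E, Y) = (27 - 5*E)/(8*(-5 + E))
U((-4 - 4)*(-1 + 4), -1)*(-170) = ((27 - 5*(-4 - 4)*(-1 + 4))/(8*(-5 + (-4 - 4)*(-1 + 4))))*(-170) = ((27 - (-40)*3)/(8*(-5 - 8*3)))*(-170) = ((27 - 5*(-24))/(8*(-5 - 24)))*(-170) = ((⅛)*(27 + 120)/(-29))*(-170) = ((⅛)*(-1/29)*147)*(-170) = -147/232*(-170) = 12495/116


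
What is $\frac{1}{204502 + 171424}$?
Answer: $\frac{1}{375926} \approx 2.6601 \cdot 10^{-6}$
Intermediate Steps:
$\frac{1}{204502 + 171424} = \frac{1}{375926}$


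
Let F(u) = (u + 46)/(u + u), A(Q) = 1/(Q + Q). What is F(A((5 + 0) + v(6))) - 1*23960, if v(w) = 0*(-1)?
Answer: -47459/2 ≈ -23730.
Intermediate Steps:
v(w) = 0
A(Q) = 1/(2*Q)
F(u) = (46 + u)/(2*u) (F(u) = (46 + u)/((2*u)) = (46 + u)*(1/(2*u)) = (46 + u)/(2*u))
F(A((5 + 0) + v(6))) - 1*23960 = (46 + 1/(2*((5 + 0) + 0)))/(2*((1/(2*((5 + 0) + 0))))) - 1*23960 = (46 + 1/(2*(5 + 0)))/(2*((1/(2*(5 + 0))))) - 23960 = (46 + (½)/5)/(2*(((½)/5))) - 23960 = (46 + (½)*(⅕))/(2*(((½)*(⅕)))) - 23960 = (46 + ⅒)/(2*(⅒)) - 23960 = (½)*10*(461/10) - 23960 = 461/2 - 23960 = -47459/2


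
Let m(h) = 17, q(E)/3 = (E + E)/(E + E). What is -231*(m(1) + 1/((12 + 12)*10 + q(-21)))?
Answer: -318164/81 ≈ -3927.9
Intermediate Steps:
q(E) = 3 (q(E) = 3*((E + E)/(E + E)) = 3*((2*E)/((2*E))) = 3*((2*E)*(1/(2*E))) = 3*1 = 3)
-231*(m(1) + 1/((12 + 12)*10 + q(-21))) = -231*(17 + 1/((12 + 12)*10 + 3)) = -231*(17 + 1/(24*10 + 3)) = -231*(17 + 1/(240 + 3)) = -231*(17 + 1/243) = -231*4132/243 = -318164/81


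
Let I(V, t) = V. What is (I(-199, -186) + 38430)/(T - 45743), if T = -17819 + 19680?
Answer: -38231/43882 ≈ -0.87122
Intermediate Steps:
T = 1861
(I(-199, -186) + 38430)/(T - 45743) = (-199 + 38430)/(1861 - 45743) = 38231/(-43882) = 38231*(-1/43882) = -38231/43882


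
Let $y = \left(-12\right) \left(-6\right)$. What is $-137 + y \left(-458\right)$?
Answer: $-33113$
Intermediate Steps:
$y = 72$
$-137 + y \left(-458\right) = -137 + 72 \left(-458\right) = -137 - 32976 = -33113$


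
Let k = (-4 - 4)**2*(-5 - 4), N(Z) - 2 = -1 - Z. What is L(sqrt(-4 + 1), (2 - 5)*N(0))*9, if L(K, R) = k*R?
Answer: 15552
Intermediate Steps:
N(Z) = 1 - Z (N(Z) = 2 + (-1 - Z) = 1 - Z)
k = -576 (k = (-8)**2*(-9) = 64*(-9) = -576)
L(K, R) = -576*R
L(sqrt(-4 + 1), (2 - 5)*N(0))*9 = -576*(2 - 5)*(1 - 1*0)*9 = -(-1728)*(1 + 0)*9 = -(-1728)*9 = -576*(-3)*9 = 1728*9 = 15552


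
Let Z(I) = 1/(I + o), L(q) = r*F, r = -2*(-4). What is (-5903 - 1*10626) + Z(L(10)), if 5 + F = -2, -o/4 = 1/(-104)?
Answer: -24049721/1455 ≈ -16529.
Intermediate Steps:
o = 1/26 (o = -4/(-104) = -4*(-1/104) = 1/26 ≈ 0.038462)
r = 8
F = -7 (F = -5 - 2 = -7)
L(q) = -56 (L(q) = 8*(-7) = -56)
Z(I) = 1/(1/26 + I) (Z(I) = 1/(I + 1/26) = 1/(1/26 + I))
(-5903 - 1*10626) + Z(L(10)) = (-5903 - 1*10626) + 26/(1 + 26*(-56)) = (-5903 - 10626) + 26/(1 - 1456) = -16529 + 26/(-1455) = -16529 + 26*(-1/1455) = -16529 - 26/1455 = -24049721/1455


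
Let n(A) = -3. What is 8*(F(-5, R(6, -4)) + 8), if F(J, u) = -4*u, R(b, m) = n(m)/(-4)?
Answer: 40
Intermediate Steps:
R(b, m) = 3/4 (R(b, m) = -3/(-4) = -3*(-1/4) = 3/4)
8*(F(-5, R(6, -4)) + 8) = 8*(-4*3/4 + 8) = 8*(-3 + 8) = 8*5 = 40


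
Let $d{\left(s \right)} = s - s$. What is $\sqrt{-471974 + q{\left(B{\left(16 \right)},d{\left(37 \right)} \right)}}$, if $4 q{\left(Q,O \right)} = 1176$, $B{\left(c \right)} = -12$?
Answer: $8 i \sqrt{7370} \approx 686.79 i$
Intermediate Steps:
$d{\left(s \right)} = 0$
$q{\left(Q,O \right)} = 294$ ($q{\left(Q,O \right)} = \frac{1}{4} \cdot 1176 = 294$)
$\sqrt{-471974 + q{\left(B{\left(16 \right)},d{\left(37 \right)} \right)}} = \sqrt{-471974 + 294} = \sqrt{-471680} = 8 i \sqrt{7370}$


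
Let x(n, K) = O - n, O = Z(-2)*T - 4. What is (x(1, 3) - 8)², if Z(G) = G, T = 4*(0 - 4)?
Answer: 361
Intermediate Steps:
T = -16 (T = 4*(-4) = -16)
O = 28 (O = -2*(-16) - 4 = 32 - 4 = 28)
x(n, K) = 28 - n
(x(1, 3) - 8)² = ((28 - 1*1) - 8)² = ((28 - 1) - 8)² = (27 - 8)² = 19² = 361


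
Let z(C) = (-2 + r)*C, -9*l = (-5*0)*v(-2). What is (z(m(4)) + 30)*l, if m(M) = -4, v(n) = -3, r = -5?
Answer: 0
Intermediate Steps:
l = 0 (l = -(-5*0)*(-3)/9 = -0*(-3) = -⅑*0 = 0)
z(C) = -7*C (z(C) = (-2 - 5)*C = -7*C)
(z(m(4)) + 30)*l = (-7*(-4) + 30)*0 = (28 + 30)*0 = 58*0 = 0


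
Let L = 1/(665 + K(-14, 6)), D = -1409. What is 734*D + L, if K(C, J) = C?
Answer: -673268105/651 ≈ -1.0342e+6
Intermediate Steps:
L = 1/651 (L = 1/(665 - 14) = 1/651 ≈ 0.0015361)
734*D + L = 734*(-1409) + 1/651 = -1034206 + 1/651 = -673268105/651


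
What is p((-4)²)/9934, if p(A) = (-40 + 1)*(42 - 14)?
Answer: -546/4967 ≈ -0.10993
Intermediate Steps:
p(A) = -1092 (p(A) = -39*28 = -1092)
p((-4)²)/9934 = -1092/9934 = -1092*1/9934 = -546/4967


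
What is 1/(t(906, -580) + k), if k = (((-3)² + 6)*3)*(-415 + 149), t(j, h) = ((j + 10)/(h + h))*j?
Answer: -145/1839387 ≈ -7.8831e-5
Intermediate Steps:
t(j, h) = j*(10 + j)/(2*h) (t(j, h) = ((10 + j)/((2*h)))*j = ((10 + j)*(1/(2*h)))*j = ((10 + j)/(2*h))*j = j*(10 + j)/(2*h))
k = -11970 (k = ((9 + 6)*3)*(-266) = (15*3)*(-266) = 45*(-266) = -11970)
1/(t(906, -580) + k) = 1/((½)*906*(10 + 906)/(-580) - 11970) = 1/((½)*906*(-1/580)*916 - 11970) = 1/(-103737/145 - 11970) = 1/(-1839387/145) = -145/1839387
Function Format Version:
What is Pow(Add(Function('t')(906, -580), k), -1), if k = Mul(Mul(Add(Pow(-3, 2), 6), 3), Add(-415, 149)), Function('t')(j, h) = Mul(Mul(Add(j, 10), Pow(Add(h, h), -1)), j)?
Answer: Rational(-145, 1839387) ≈ -7.8831e-5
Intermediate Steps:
Function('t')(j, h) = Mul(Rational(1, 2), j, Pow(h, -1), Add(10, j)) (Function('t')(j, h) = Mul(Mul(Add(10, j), Pow(Mul(2, h), -1)), j) = Mul(Mul(Add(10, j), Mul(Rational(1, 2), Pow(h, -1))), j) = Mul(Mul(Rational(1, 2), Pow(h, -1), Add(10, j)), j) = Mul(Rational(1, 2), j, Pow(h, -1), Add(10, j)))
k = -11970 (k = Mul(Mul(Add(9, 6), 3), -266) = Mul(Mul(15, 3), -266) = Mul(45, -266) = -11970)
Pow(Add(Function('t')(906, -580), k), -1) = Pow(Add(Mul(Rational(1, 2), 906, Pow(-580, -1), Add(10, 906)), -11970), -1) = Pow(Add(Mul(Rational(1, 2), 906, Rational(-1, 580), 916), -11970), -1) = Pow(Add(Rational(-103737, 145), -11970), -1) = Pow(Rational(-1839387, 145), -1) = Rational(-145, 1839387)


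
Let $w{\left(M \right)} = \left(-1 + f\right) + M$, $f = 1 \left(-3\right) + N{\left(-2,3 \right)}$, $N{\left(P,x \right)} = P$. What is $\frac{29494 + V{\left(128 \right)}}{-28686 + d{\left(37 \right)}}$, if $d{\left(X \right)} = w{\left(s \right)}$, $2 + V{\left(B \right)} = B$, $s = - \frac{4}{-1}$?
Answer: $- \frac{7405}{7172} \approx -1.0325$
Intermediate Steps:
$s = 4$ ($s = \left(-4\right) \left(-1\right) = 4$)
$f = -5$ ($f = 1 \left(-3\right) - 2 = -3 - 2 = -5$)
$V{\left(B \right)} = -2 + B$
$w{\left(M \right)} = -6 + M$ ($w{\left(M \right)} = \left(-1 - 5\right) + M = -6 + M$)
$d{\left(X \right)} = -2$ ($d{\left(X \right)} = -6 + 4 = -2$)
$\frac{29494 + V{\left(128 \right)}}{-28686 + d{\left(37 \right)}} = \frac{29494 + \left(-2 + 128\right)}{-28686 - 2} = \frac{29494 + 126}{-28688} = 29620 \left(- \frac{1}{28688}\right) = - \frac{7405}{7172}$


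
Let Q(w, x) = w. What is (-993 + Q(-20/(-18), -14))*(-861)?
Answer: 2562049/3 ≈ 8.5402e+5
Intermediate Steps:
(-993 + Q(-20/(-18), -14))*(-861) = (-993 - 20/(-18))*(-861) = (-993 - 20*(-1/18))*(-861) = (-993 + 10/9)*(-861) = -8927/9*(-861) = 2562049/3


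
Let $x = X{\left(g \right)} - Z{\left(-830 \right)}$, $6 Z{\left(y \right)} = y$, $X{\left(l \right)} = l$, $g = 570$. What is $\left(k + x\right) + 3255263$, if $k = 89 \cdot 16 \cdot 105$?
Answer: $\frac{10216474}{3} \approx 3.4055 \cdot 10^{6}$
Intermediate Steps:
$Z{\left(y \right)} = \frac{y}{6}$
$k = 149520$ ($k = 1424 \cdot 105 = 149520$)
$x = \frac{2125}{3}$ ($x = 570 - \frac{1}{6} \left(-830\right) = 570 - - \frac{415}{3} = 570 + \frac{415}{3} = \frac{2125}{3} \approx 708.33$)
$\left(k + x\right) + 3255263 = \left(149520 + \frac{2125}{3}\right) + 3255263 = \frac{450685}{3} + 3255263 = \frac{10216474}{3}$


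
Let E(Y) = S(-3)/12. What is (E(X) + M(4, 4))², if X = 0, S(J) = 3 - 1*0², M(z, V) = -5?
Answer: 361/16 ≈ 22.563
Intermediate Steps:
S(J) = 3 (S(J) = 3 - 1*0 = 3 + 0 = 3)
E(Y) = ¼ (E(Y) = 3/12 = 3*(1/12) = ¼)
(E(X) + M(4, 4))² = (¼ - 5)² = (-19/4)² = 361/16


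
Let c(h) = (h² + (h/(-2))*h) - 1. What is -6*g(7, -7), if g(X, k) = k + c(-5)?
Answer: -27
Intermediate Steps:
c(h) = -1 + h²/2 (c(h) = (h² + (h*(-½))*h) - 1 = (h² + (-h/2)*h) - 1 = (h² - h²/2) - 1 = h²/2 - 1 = -1 + h²/2)
g(X, k) = 23/2 + k (g(X, k) = k + (-1 + (½)*(-5)²) = k + (-1 + (½)*25) = k + (-1 + 25/2) = k + 23/2 = 23/2 + k)
-6*g(7, -7) = -6*(23/2 - 7) = -6*9/2 = -27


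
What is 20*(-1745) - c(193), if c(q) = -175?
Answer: -34725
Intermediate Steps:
20*(-1745) - c(193) = 20*(-1745) - 1*(-175) = -34900 + 175 = -34725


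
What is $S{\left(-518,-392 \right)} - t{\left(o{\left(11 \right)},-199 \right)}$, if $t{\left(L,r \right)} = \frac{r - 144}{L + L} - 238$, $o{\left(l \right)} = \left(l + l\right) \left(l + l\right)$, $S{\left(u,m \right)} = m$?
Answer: $- \frac{148729}{968} \approx -153.65$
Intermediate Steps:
$o{\left(l \right)} = 4 l^{2}$ ($o{\left(l \right)} = 2 l 2 l = 4 l^{2}$)
$t{\left(L,r \right)} = -238 + \frac{-144 + r}{2 L}$ ($t{\left(L,r \right)} = \frac{-144 + r}{2 L} - 238 = -238 + \frac{-144 + r}{2 L}$)
$S{\left(-518,-392 \right)} - t{\left(o{\left(11 \right)},-199 \right)} = -392 - \frac{-144 - 199 - 476 \cdot 4 \cdot 11^{2}}{2 \cdot 4 \cdot 11^{2}} = -392 - \frac{-144 - 199 - 476 \cdot 4 \cdot 121}{2 \cdot 4 \cdot 121} = -392 - \frac{-144 - 199 - 230384}{2 \cdot 484} = -392 - \frac{1}{2} \cdot \frac{1}{484} \left(-144 - 199 - 230384\right) = -392 - \frac{1}{2} \cdot \frac{1}{484} \left(-230727\right) = -392 - - \frac{230727}{968} = -392 + \frac{230727}{968} = - \frac{148729}{968}$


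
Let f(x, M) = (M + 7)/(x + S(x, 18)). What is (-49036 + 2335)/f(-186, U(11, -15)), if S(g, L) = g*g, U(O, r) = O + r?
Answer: -535660470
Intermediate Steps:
S(g, L) = g²
f(x, M) = (7 + M)/(x + x²) (f(x, M) = (M + 7)/(x + x²) = (7 + M)/(x + x²))
(-49036 + 2335)/f(-186, U(11, -15)) = (-49036 + 2335)/(((7 + (11 - 15))/((-186)*(1 - 186)))) = -46701*34410/(7 - 4) = -46701/((-1/186*(-1/185)*3)) = -46701/1/11470 = -46701*11470 = -535660470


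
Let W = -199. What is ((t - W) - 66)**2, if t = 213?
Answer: 119716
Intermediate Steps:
((t - W) - 66)**2 = ((213 - 1*(-199)) - 66)**2 = ((213 + 199) - 66)**2 = (412 - 66)**2 = 346**2 = 119716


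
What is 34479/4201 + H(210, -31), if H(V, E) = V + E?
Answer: 786458/4201 ≈ 187.21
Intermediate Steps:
H(V, E) = E + V
34479/4201 + H(210, -31) = 34479/4201 + (-31 + 210) = 34479*(1/4201) + 179 = 34479/4201 + 179 = 786458/4201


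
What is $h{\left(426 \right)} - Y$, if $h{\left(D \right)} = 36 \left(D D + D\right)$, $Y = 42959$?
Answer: $6505513$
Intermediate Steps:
$h{\left(D \right)} = 36 D + 36 D^{2}$ ($h{\left(D \right)} = 36 \left(D^{2} + D\right) = 36 \left(D + D^{2}\right) = 36 D + 36 D^{2}$)
$h{\left(426 \right)} - Y = 36 \cdot 426 \left(1 + 426\right) - 42959 = 36 \cdot 426 \cdot 427 - 42959 = 6548472 - 42959 = 6505513$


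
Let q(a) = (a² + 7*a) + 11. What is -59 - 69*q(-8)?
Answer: -1370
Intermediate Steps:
q(a) = 11 + a² + 7*a
-59 - 69*q(-8) = -59 - 69*(11 + (-8)² + 7*(-8)) = -59 - 69*(11 + 64 - 56) = -59 - 69*19 = -59 - 1311 = -1370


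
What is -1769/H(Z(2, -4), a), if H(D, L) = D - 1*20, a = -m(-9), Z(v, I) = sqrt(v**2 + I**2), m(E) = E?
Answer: 1769/19 + 1769*sqrt(5)/190 ≈ 113.92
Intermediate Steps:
Z(v, I) = sqrt(I**2 + v**2)
a = 9 (a = -1*(-9) = 9)
H(D, L) = -20 + D (H(D, L) = D - 20 = -20 + D)
-1769/H(Z(2, -4), a) = -1769/(-20 + sqrt((-4)**2 + 2**2)) = -1769/(-20 + sqrt(16 + 4)) = -1769/(-20 + sqrt(20)) = -1769/(-20 + 2*sqrt(5))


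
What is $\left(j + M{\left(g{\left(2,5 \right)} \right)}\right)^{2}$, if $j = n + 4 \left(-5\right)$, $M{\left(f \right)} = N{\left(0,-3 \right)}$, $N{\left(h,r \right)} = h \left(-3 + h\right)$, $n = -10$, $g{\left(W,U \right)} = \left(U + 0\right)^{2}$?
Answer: $900$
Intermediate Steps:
$g{\left(W,U \right)} = U^{2}$
$M{\left(f \right)} = 0$ ($M{\left(f \right)} = 0 \left(-3 + 0\right) = 0 \left(-3\right) = 0$)
$j = -30$ ($j = -10 + 4 \left(-5\right) = -10 - 20 = -30$)
$\left(j + M{\left(g{\left(2,5 \right)} \right)}\right)^{2} = \left(-30 + 0\right)^{2} = \left(-30\right)^{2} = 900$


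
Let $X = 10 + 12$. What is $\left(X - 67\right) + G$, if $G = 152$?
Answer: $107$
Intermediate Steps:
$X = 22$
$\left(X - 67\right) + G = \left(22 - 67\right) + 152 = -45 + 152 = 107$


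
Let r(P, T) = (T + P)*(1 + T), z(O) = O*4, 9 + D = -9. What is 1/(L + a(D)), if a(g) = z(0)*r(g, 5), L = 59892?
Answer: 1/59892 ≈ 1.6697e-5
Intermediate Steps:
D = -18 (D = -9 - 9 = -18)
z(O) = 4*O
r(P, T) = (1 + T)*(P + T) (r(P, T) = (P + T)*(1 + T) = (1 + T)*(P + T))
a(g) = 0 (a(g) = (4*0)*(g + 5 + 5**2 + g*5) = 0*(g + 5 + 25 + 5*g) = 0*(30 + 6*g) = 0)
1/(L + a(D)) = 1/(59892 + 0) = 1/59892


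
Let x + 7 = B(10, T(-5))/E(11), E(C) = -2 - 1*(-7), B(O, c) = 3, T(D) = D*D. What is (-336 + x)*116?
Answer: -198592/5 ≈ -39718.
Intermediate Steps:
T(D) = D²
E(C) = 5 (E(C) = -2 + 7 = 5)
x = -32/5 (x = -7 + 3/5 = -7 + 3*(⅕) = -7 + ⅗ = -32/5 ≈ -6.4000)
(-336 + x)*116 = (-336 - 32/5)*116 = -1712/5*116 = -198592/5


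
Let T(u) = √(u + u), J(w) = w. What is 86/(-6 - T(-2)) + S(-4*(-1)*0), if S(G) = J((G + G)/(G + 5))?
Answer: -129/10 + 43*I/10 ≈ -12.9 + 4.3*I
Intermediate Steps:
T(u) = √2*√u (T(u) = √(2*u) = √2*√u)
S(G) = 2*G/(5 + G) (S(G) = (G + G)/(G + 5) = (2*G)/(5 + G) = 2*G/(5 + G))
86/(-6 - T(-2)) + S(-4*(-1)*0) = 86/(-6 - √2*√(-2)) + 2*(-4*(-1)*0)/(5 - 4*(-1)*0) = 86/(-6 - √2*I*√2) + 2*(4*0)/(5 + 4*0) = 86/(-6 - 2*I) + 2*0/(5 + 0) = 86/(-6 - 2*I) + 2*0/5 = ((-6 + 2*I)/40)*86 + 2*0*(⅕) = 43*(-6 + 2*I)/20 + 0 = 43*(-6 + 2*I)/20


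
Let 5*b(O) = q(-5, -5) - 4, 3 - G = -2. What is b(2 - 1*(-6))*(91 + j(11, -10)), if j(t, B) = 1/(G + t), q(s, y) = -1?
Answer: -1457/16 ≈ -91.063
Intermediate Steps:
G = 5 (G = 3 - 1*(-2) = 3 + 2 = 5)
b(O) = -1 (b(O) = (-1 - 4)/5 = (1/5)*(-5) = -1)
j(t, B) = 1/(5 + t)
b(2 - 1*(-6))*(91 + j(11, -10)) = -(91 + 1/(5 + 11)) = -(91 + 1/16) = -1*1457/16 = -1457/16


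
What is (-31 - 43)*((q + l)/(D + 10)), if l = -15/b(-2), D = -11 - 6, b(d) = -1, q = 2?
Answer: 1258/7 ≈ 179.71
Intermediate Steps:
D = -17
l = 15 (l = -15/(-1) = -15*(-1) = 15)
(-31 - 43)*((q + l)/(D + 10)) = (-31 - 43)*((2 + 15)/(-17 + 10)) = -1258/(-7) = -1258*(-1)/7 = -74*(-17/7) = 1258/7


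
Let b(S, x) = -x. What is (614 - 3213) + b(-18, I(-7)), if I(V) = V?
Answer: -2592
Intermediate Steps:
(614 - 3213) + b(-18, I(-7)) = (614 - 3213) - 1*(-7) = -2599 + 7 = -2592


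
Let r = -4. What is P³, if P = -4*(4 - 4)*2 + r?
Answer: -64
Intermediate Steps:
P = -4 (P = -4*(4 - 4)*2 - 4 = -0*2 - 4 = -4*0 - 4 = 0 - 4 = -4)
P³ = (-4)³ = -64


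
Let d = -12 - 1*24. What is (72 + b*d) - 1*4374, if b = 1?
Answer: -4338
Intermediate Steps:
d = -36 (d = -12 - 24 = -36)
(72 + b*d) - 1*4374 = (72 + 1*(-36)) - 1*4374 = (72 - 36) - 4374 = 36 - 4374 = -4338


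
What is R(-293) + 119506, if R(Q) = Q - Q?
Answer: 119506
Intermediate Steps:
R(Q) = 0
R(-293) + 119506 = 0 + 119506 = 119506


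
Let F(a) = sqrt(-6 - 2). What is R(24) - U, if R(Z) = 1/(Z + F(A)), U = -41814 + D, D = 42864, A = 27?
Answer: (-2100*sqrt(2) + 25199*I)/(2*(sqrt(2) - 12*I)) ≈ -1050.0 - 0.0048432*I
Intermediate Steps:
F(a) = 2*I*sqrt(2) (F(a) = sqrt(-8) = 2*I*sqrt(2))
U = 1050 (U = -41814 + 42864 = 1050)
R(Z) = 1/(Z + 2*I*sqrt(2))
R(24) - U = 1/(24 + 2*I*sqrt(2)) - 1*1050 = 1/(24 + 2*I*sqrt(2)) - 1050 = -1050 + 1/(24 + 2*I*sqrt(2))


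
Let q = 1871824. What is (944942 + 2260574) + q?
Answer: 5077340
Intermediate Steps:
(944942 + 2260574) + q = (944942 + 2260574) + 1871824 = 3205516 + 1871824 = 5077340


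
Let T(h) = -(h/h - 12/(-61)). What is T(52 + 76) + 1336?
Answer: 81423/61 ≈ 1334.8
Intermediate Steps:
T(h) = -73/61 (T(h) = -(1 - 12*(-1/61)) = -(1 + 12/61) = -1*73/61 = -73/61)
T(52 + 76) + 1336 = -73/61 + 1336 = 81423/61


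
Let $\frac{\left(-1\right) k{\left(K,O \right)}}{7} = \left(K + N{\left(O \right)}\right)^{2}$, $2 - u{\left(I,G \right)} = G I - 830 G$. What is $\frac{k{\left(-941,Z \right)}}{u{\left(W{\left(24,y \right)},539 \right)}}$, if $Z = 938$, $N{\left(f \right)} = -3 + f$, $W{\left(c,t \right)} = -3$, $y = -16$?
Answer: $- \frac{84}{149663} \approx -0.00056126$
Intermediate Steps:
$u{\left(I,G \right)} = 2 + 830 G - G I$ ($u{\left(I,G \right)} = 2 - \left(G I - 830 G\right) = 2 - \left(- 830 G + G I\right) = 2 + 830 G - G I$)
$k{\left(K,O \right)} = - 7 \left(-3 + K + O\right)^{2}$ ($k{\left(K,O \right)} = - 7 \left(K + \left(-3 + O\right)\right)^{2} = - 7 \left(-3 + K + O\right)^{2}$)
$\frac{k{\left(-941,Z \right)}}{u{\left(W{\left(24,y \right)},539 \right)}} = \frac{\left(-7\right) \left(-3 - 941 + 938\right)^{2}}{2 + 830 \cdot 539 - 539 \left(-3\right)} = \frac{\left(-7\right) \left(-6\right)^{2}}{2 + 447370 + 1617} = \frac{\left(-7\right) 36}{448989} = \left(-252\right) \frac{1}{448989} = - \frac{84}{149663}$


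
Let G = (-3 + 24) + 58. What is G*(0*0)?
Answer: 0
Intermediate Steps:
G = 79 (G = 21 + 58 = 79)
G*(0*0) = 79*(0*0) = 79*0 = 0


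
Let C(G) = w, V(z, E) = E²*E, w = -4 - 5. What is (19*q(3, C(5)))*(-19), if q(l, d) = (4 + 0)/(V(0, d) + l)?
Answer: 722/363 ≈ 1.9890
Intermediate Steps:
w = -9
V(z, E) = E³
C(G) = -9
q(l, d) = 4/(l + d³) (q(l, d) = (4 + 0)/(d³ + l) = 4/(l + d³))
(19*q(3, C(5)))*(-19) = (19*(4/(3 + (-9)³)))*(-19) = (19*(4/(3 - 729)))*(-19) = (19*(4/(-726)))*(-19) = (19*(4*(-1/726)))*(-19) = (19*(-2/363))*(-19) = -38/363*(-19) = 722/363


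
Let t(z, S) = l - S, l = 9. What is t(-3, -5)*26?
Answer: 364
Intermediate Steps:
t(z, S) = 9 - S
t(-3, -5)*26 = (9 - 1*(-5))*26 = (9 + 5)*26 = 14*26 = 364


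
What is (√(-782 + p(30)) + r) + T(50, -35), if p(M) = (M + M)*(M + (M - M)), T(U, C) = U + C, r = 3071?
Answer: 3086 + √1018 ≈ 3117.9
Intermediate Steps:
T(U, C) = C + U
p(M) = 2*M² (p(M) = (2*M)*(M + 0) = (2*M)*M = 2*M²)
(√(-782 + p(30)) + r) + T(50, -35) = (√(-782 + 2*30²) + 3071) + (-35 + 50) = (√(-782 + 2*900) + 3071) + 15 = (√(-782 + 1800) + 3071) + 15 = (√1018 + 3071) + 15 = (3071 + √1018) + 15 = 3086 + √1018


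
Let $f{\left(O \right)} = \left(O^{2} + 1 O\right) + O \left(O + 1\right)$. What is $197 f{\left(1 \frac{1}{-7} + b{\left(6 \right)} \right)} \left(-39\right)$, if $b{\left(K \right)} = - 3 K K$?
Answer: $- \frac{8724046500}{49} \approx -1.7804 \cdot 10^{8}$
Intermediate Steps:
$b{\left(K \right)} = - 3 K^{2}$
$f{\left(O \right)} = O + O^{2} + O \left(1 + O\right)$ ($f{\left(O \right)} = \left(O^{2} + O\right) + O \left(1 + O\right) = \left(O + O^{2}\right) + O \left(1 + O\right) = O + O^{2} + O \left(1 + O\right)$)
$197 f{\left(1 \frac{1}{-7} + b{\left(6 \right)} \right)} \left(-39\right) = 197 \cdot 2 \left(1 \frac{1}{-7} - 3 \cdot 6^{2}\right) \left(1 + \left(1 \frac{1}{-7} - 3 \cdot 6^{2}\right)\right) \left(-39\right) = 197 \cdot 2 \left(1 \left(- \frac{1}{7}\right) - 108\right) \left(1 + \left(1 \left(- \frac{1}{7}\right) - 108\right)\right) \left(-39\right) = 197 \cdot 2 \left(- \frac{1}{7} - 108\right) \left(1 - \frac{757}{7}\right) \left(-39\right) = 197 \cdot 2 \left(- \frac{757}{7}\right) \left(1 - \frac{757}{7}\right) \left(-39\right) = 197 \cdot 2 \left(- \frac{757}{7}\right) \left(- \frac{750}{7}\right) \left(-39\right) = 197 \cdot \frac{1135500}{49} \left(-39\right) = \frac{223693500}{49} \left(-39\right) = - \frac{8724046500}{49}$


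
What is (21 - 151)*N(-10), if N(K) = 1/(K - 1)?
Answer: 130/11 ≈ 11.818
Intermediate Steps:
N(K) = 1/(-1 + K)
(21 - 151)*N(-10) = (21 - 151)/(-1 - 10) = -130/(-11) = -130*(-1/11) = 130/11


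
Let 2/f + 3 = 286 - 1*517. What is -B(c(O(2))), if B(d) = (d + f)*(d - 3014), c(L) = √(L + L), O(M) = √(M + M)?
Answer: 233932/39 ≈ 5998.3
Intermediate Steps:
O(M) = √2*√M (O(M) = √(2*M) = √2*√M)
f = -1/117 (f = 2/(-3 + (286 - 1*517)) = 2/(-3 + (286 - 517)) = 2/(-3 - 231) = 2/(-234) = 2*(-1/234) = -1/117 ≈ -0.0085470)
c(L) = √2*√L (c(L) = √(2*L) = √2*√L)
B(d) = (-3014 + d)*(-1/117 + d) (B(d) = (d - 1/117)*(d - 3014) = (-1/117 + d)*(-3014 + d) = (-3014 + d)*(-1/117 + d))
-B(c(O(2))) = -(3014/117 + (√2*√(√2*√2))² - 352639*√2*√(√2*√2)/117) = -(3014/117 + (√2*√2)² - 352639*√2*√2/117) = -(3014/117 + 2² - 352639/117*2) = -(3014/117 + 4 - 705278/117) = -1*(-233932/39) = 233932/39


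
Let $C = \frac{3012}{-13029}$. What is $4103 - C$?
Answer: $\frac{17820333}{4343} \approx 4103.2$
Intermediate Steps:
$C = - \frac{1004}{4343}$ ($C = 3012 \left(- \frac{1}{13029}\right) = - \frac{1004}{4343} \approx -0.23118$)
$4103 - C = 4103 - - \frac{1004}{4343} = 4103 + \frac{1004}{4343} = \frac{17820333}{4343}$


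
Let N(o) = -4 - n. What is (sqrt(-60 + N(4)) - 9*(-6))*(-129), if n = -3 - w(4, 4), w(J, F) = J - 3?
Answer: -6966 - 258*I*sqrt(15) ≈ -6966.0 - 999.23*I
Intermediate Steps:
w(J, F) = -3 + J
n = -4 (n = -3 - (-3 + 4) = -3 - 1*1 = -3 - 1 = -4)
N(o) = 0 (N(o) = -4 - 1*(-4) = -4 + 4 = 0)
(sqrt(-60 + N(4)) - 9*(-6))*(-129) = (sqrt(-60 + 0) - 9*(-6))*(-129) = (sqrt(-60) + 54)*(-129) = (2*I*sqrt(15) + 54)*(-129) = (54 + 2*I*sqrt(15))*(-129) = -6966 - 258*I*sqrt(15)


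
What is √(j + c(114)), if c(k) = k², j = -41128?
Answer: 2*I*√7033 ≈ 167.73*I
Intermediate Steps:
√(j + c(114)) = √(-41128 + 114²) = √(-41128 + 12996) = √(-28132) = 2*I*√7033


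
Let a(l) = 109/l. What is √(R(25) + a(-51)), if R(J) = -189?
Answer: 2*I*√124287/51 ≈ 13.825*I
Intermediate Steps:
√(R(25) + a(-51)) = √(-189 + 109/(-51)) = √(-189 + 109*(-1/51)) = √(-189 - 109/51) = √(-9748/51) = 2*I*√124287/51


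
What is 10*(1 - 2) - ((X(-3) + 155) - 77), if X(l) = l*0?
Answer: -88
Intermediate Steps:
X(l) = 0
10*(1 - 2) - ((X(-3) + 155) - 77) = 10*(1 - 2) - ((0 + 155) - 77) = 10*(-1) - (155 - 77) = -10 - 1*78 = -10 - 78 = -88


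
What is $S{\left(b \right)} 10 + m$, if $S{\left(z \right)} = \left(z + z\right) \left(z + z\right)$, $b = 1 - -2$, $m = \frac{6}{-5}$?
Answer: $\frac{1794}{5} \approx 358.8$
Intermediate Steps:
$m = - \frac{6}{5}$ ($m = 6 \left(- \frac{1}{5}\right) = - \frac{6}{5} \approx -1.2$)
$b = 3$ ($b = 1 + 2 = 3$)
$S{\left(z \right)} = 4 z^{2}$ ($S{\left(z \right)} = 2 z 2 z = 4 z^{2}$)
$S{\left(b \right)} 10 + m = 4 \cdot 3^{2} \cdot 10 - \frac{6}{5} = 4 \cdot 9 \cdot 10 - \frac{6}{5} = 36 \cdot 10 - \frac{6}{5} = 360 - \frac{6}{5} = \frac{1794}{5}$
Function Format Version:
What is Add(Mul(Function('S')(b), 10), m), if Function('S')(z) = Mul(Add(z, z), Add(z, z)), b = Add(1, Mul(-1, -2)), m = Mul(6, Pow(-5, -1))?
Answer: Rational(1794, 5) ≈ 358.80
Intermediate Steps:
m = Rational(-6, 5) (m = Mul(6, Rational(-1, 5)) = Rational(-6, 5) ≈ -1.2000)
b = 3 (b = Add(1, 2) = 3)
Function('S')(z) = Mul(4, Pow(z, 2)) (Function('S')(z) = Mul(Mul(2, z), Mul(2, z)) = Mul(4, Pow(z, 2)))
Add(Mul(Function('S')(b), 10), m) = Add(Mul(Mul(4, Pow(3, 2)), 10), Rational(-6, 5)) = Add(Mul(Mul(4, 9), 10), Rational(-6, 5)) = Add(Mul(36, 10), Rational(-6, 5)) = Add(360, Rational(-6, 5)) = Rational(1794, 5)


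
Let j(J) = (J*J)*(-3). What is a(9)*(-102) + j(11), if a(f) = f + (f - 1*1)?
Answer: -2097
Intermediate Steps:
j(J) = -3*J² (j(J) = J²*(-3) = -3*J²)
a(f) = -1 + 2*f (a(f) = f + (f - 1) = f + (-1 + f) = -1 + 2*f)
a(9)*(-102) + j(11) = (-1 + 2*9)*(-102) - 3*11² = (-1 + 18)*(-102) - 3*121 = 17*(-102) - 363 = -1734 - 363 = -2097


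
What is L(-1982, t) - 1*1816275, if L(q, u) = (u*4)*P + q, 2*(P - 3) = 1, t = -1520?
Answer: -1839537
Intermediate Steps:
P = 7/2 (P = 3 + (½)*1 = 3 + ½ = 7/2 ≈ 3.5000)
L(q, u) = q + 14*u (L(q, u) = (u*4)*(7/2) + q = (4*u)*(7/2) + q = 14*u + q = q + 14*u)
L(-1982, t) - 1*1816275 = (-1982 + 14*(-1520)) - 1*1816275 = (-1982 - 21280) - 1816275 = -23262 - 1816275 = -1839537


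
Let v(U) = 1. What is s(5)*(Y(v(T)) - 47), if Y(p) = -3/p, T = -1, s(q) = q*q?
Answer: -1250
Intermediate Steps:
s(q) = q**2
s(5)*(Y(v(T)) - 47) = 5**2*(-3/1 - 47) = 25*(-3*1 - 47) = 25*(-3 - 47) = 25*(-50) = -1250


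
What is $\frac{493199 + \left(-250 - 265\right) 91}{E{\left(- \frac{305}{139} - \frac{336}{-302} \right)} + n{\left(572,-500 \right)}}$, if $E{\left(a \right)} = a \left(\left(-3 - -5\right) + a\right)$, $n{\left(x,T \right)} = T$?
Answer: $- \frac{28089591671202}{31529522975} \approx -890.9$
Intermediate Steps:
$E{\left(a \right)} = a \left(2 + a\right)$ ($E{\left(a \right)} = a \left(\left(-3 + 5\right) + a\right) = a \left(2 + a\right)$)
$\frac{493199 + \left(-250 - 265\right) 91}{E{\left(- \frac{305}{139} - \frac{336}{-302} \right)} + n{\left(572,-500 \right)}} = \frac{493199 + \left(-250 - 265\right) 91}{\left(- \frac{305}{139} - \frac{336}{-302}\right) \left(2 - \left(- \frac{168}{151} + \frac{305}{139}\right)\right) - 500} = \frac{493199 - 46865}{\left(\left(-305\right) \frac{1}{139} - - \frac{168}{151}\right) \left(2 - \frac{22703}{20989}\right) - 500} = \frac{493199 - 46865}{\left(- \frac{305}{139} + \frac{168}{151}\right) \left(2 + \left(- \frac{305}{139} + \frac{168}{151}\right)\right) - 500} = \frac{446334}{- \frac{22703 \left(2 - \frac{22703}{20989}\right)}{20989} - 500} = \frac{446334}{\left(- \frac{22703}{20989}\right) \frac{19275}{20989} - 500} = \frac{446334}{- \frac{437600325}{440538121} - 500} = \frac{446334}{- \frac{220706660825}{440538121}} = 446334 \left(- \frac{440538121}{220706660825}\right) = - \frac{28089591671202}{31529522975}$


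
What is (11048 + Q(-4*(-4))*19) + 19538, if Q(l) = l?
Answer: 30890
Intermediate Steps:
(11048 + Q(-4*(-4))*19) + 19538 = (11048 - 4*(-4)*19) + 19538 = (11048 + 16*19) + 19538 = (11048 + 304) + 19538 = 11352 + 19538 = 30890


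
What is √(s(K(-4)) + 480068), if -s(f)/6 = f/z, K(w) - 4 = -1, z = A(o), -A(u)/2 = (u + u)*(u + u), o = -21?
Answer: √94093329/14 ≈ 692.87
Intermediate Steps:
A(u) = -8*u² (A(u) = -2*(u + u)*(u + u) = -2*2*u*2*u = -8*u²)
z = -3528 (z = -8*(-21)² = -8*441 = -3528)
K(w) = 3 (K(w) = 4 - 1 = 3)
s(f) = f/588 (s(f) = -6*f/(-3528) = -6*f*(-1)/3528 = -(-1)*f/588 = f/588)
√(s(K(-4)) + 480068) = √((1/588)*3 + 480068) = √(1/196 + 480068) = √(94093329/196) = √94093329/14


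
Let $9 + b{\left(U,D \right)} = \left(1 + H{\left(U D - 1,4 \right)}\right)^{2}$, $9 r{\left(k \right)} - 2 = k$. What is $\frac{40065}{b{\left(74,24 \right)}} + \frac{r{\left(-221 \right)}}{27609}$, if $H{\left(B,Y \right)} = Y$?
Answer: $\frac{3318462587}{1325232} \approx 2504.1$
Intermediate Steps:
$r{\left(k \right)} = \frac{2}{9} + \frac{k}{9}$
$b{\left(U,D \right)} = 16$ ($b{\left(U,D \right)} = -9 + \left(1 + 4\right)^{2} = -9 + 5^{2} = -9 + 25 = 16$)
$\frac{40065}{b{\left(74,24 \right)}} + \frac{r{\left(-221 \right)}}{27609} = \frac{40065}{16} + \frac{\frac{2}{9} + \frac{1}{9} \left(-221\right)}{27609} = 40065 \cdot \frac{1}{16} + \left(\frac{2}{9} - \frac{221}{9}\right) \frac{1}{27609} = \frac{40065}{16} - \frac{73}{82827} = \frac{3318462587}{1325232}$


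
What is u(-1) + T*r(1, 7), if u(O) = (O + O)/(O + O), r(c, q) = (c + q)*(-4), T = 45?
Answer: -1439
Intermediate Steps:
r(c, q) = -4*c - 4*q
u(O) = 1 (u(O) = (2*O)/((2*O)) = (2*O)*(1/(2*O)) = 1)
u(-1) + T*r(1, 7) = 1 + 45*(-4*1 - 4*7) = 1 + 45*(-4 - 28) = 1 + 45*(-32) = 1 - 1440 = -1439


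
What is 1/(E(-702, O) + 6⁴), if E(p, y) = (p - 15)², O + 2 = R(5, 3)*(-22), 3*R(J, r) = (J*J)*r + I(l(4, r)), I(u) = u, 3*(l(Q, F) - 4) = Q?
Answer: 1/515385 ≈ 1.9403e-6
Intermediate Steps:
l(Q, F) = 4 + Q/3
R(J, r) = 16/9 + r*J²/3 (R(J, r) = ((J*J)*r + (4 + (⅓)*4))/3 = (J²*r + (4 + 4/3))/3 = (r*J² + 16/3)/3 = (16/3 + r*J²)/3 = 16/9 + r*J²/3)
O = -5320/9 (O = -2 + (16/9 + (⅓)*3*5²)*(-22) = -2 + (16/9 + (⅓)*3*25)*(-22) = -2 + (16/9 + 25)*(-22) = -2 + (241/9)*(-22) = -2 - 5302/9 = -5320/9 ≈ -591.11)
E(p, y) = (-15 + p)²
1/(E(-702, O) + 6⁴) = 1/((-15 - 702)² + 6⁴) = 1/((-717)² + 1296) = 1/(514089 + 1296) = 1/515385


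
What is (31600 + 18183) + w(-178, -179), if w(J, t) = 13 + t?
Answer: 49617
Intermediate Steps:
(31600 + 18183) + w(-178, -179) = (31600 + 18183) + (13 - 179) = 49783 - 166 = 49617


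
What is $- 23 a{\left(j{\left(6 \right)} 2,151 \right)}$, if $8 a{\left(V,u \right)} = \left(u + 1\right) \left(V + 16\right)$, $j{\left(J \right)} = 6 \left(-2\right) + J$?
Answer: $-1748$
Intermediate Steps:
$j{\left(J \right)} = -12 + J$
$a{\left(V,u \right)} = \frac{\left(1 + u\right) \left(16 + V\right)}{8}$ ($a{\left(V,u \right)} = \frac{\left(u + 1\right) \left(V + 16\right)}{8} = \frac{\left(1 + u\right) \left(16 + V\right)}{8}$)
$- 23 a{\left(j{\left(6 \right)} 2,151 \right)} = - 23 \left(2 + 2 \cdot 151 + \frac{\left(-12 + 6\right) 2}{8} + \frac{1}{8} \left(-12 + 6\right) 2 \cdot 151\right) = - 23 \left(2 + 302 + \frac{\left(-6\right) 2}{8} + \frac{1}{8} \left(\left(-6\right) 2\right) 151\right) = - 23 \left(2 + 302 + \frac{1}{8} \left(-12\right) + \frac{1}{8} \left(-12\right) 151\right) = - 23 \left(2 + 302 - \frac{3}{2} - \frac{453}{2}\right) = \left(-23\right) 76 = -1748$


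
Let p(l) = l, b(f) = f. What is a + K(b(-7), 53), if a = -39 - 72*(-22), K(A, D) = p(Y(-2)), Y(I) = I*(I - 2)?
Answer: 1553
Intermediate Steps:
Y(I) = I*(-2 + I)
K(A, D) = 8 (K(A, D) = -2*(-2 - 2) = -2*(-4) = 8)
a = 1545 (a = -39 + 1584 = 1545)
a + K(b(-7), 53) = 1545 + 8 = 1553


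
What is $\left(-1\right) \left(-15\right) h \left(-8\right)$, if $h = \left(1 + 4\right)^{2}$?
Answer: $-3000$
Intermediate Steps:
$h = 25$ ($h = 5^{2} = 25$)
$\left(-1\right) \left(-15\right) h \left(-8\right) = \left(-1\right) \left(-15\right) 25 \left(-8\right) = 15 \cdot 25 \left(-8\right) = 375 \left(-8\right) = -3000$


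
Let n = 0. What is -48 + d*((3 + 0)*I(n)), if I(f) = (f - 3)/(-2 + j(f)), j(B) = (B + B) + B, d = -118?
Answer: -579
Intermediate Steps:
j(B) = 3*B (j(B) = 2*B + B = 3*B)
I(f) = (-3 + f)/(-2 + 3*f) (I(f) = (f - 3)/(-2 + 3*f) = (-3 + f)/(-2 + 3*f))
-48 + d*((3 + 0)*I(n)) = -48 - 118*(3 + 0)*(-3 + 0)/(-2 + 3*0) = -48 - 354*-3/(-2 + 0) = -48 - 354*-3/(-2) = -48 - 354*(-½*(-3)) = -48 - 354*3/2 = -48 - 118*9/2 = -48 - 531 = -579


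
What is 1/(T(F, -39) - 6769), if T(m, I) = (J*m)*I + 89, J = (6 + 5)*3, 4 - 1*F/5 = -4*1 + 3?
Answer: -1/38855 ≈ -2.5737e-5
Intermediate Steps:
F = 25 (F = 20 - 5*(-4*1 + 3) = 20 - 5*(-4 + 3) = 20 - 5*(-1) = 20 + 5 = 25)
J = 33 (J = 11*3 = 33)
T(m, I) = 89 + 33*I*m (T(m, I) = (33*m)*I + 89 = 33*I*m + 89 = 89 + 33*I*m)
1/(T(F, -39) - 6769) = 1/((89 + 33*(-39)*25) - 6769) = 1/((89 - 32175) - 6769) = 1/(-32086 - 6769) = 1/(-38855) = -1/38855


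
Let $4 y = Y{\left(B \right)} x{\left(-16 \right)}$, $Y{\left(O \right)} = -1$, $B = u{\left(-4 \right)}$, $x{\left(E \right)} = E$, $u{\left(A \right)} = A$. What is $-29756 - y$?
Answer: $-29760$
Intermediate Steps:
$B = -4$
$y = 4$ ($y = \frac{\left(-1\right) \left(-16\right)}{4} = \frac{1}{4} \cdot 16 = 4$)
$-29756 - y = -29756 - 4 = -29760$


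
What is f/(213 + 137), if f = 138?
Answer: 69/175 ≈ 0.39429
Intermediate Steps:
f/(213 + 137) = 138/(213 + 137) = 138/350 = 138*(1/350) = 69/175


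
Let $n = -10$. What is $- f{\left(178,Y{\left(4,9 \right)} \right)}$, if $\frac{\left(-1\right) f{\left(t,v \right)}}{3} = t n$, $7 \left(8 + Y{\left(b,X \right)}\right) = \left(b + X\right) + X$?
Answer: $-5340$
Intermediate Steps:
$Y{\left(b,X \right)} = -8 + \frac{b}{7} + \frac{2 X}{7}$ ($Y{\left(b,X \right)} = -8 + \frac{\left(b + X\right) + X}{7} = -8 + \frac{\left(X + b\right) + X}{7} = -8 + \frac{b + 2 X}{7} = -8 + \left(\frac{b}{7} + \frac{2 X}{7}\right) = -8 + \frac{b}{7} + \frac{2 X}{7}$)
$f{\left(t,v \right)} = 30 t$ ($f{\left(t,v \right)} = - 3 t \left(-10\right) = - 3 \left(- 10 t\right) = 30 t$)
$- f{\left(178,Y{\left(4,9 \right)} \right)} = - 30 \cdot 178 = \left(-1\right) 5340 = -5340$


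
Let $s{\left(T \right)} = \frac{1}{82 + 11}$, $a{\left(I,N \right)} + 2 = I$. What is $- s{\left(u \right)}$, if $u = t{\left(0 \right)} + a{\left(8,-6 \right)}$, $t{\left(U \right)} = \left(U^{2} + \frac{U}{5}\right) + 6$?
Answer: $- \frac{1}{93} \approx -0.010753$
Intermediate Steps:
$a{\left(I,N \right)} = -2 + I$
$t{\left(U \right)} = 6 + U^{2} + \frac{U}{5}$ ($t{\left(U \right)} = \left(U^{2} + \frac{U}{5}\right) + 6 = 6 + U^{2} + \frac{U}{5}$)
$u = 12$ ($u = \left(6 + 0^{2} + \frac{1}{5} \cdot 0\right) + \left(-2 + 8\right) = \left(6 + 0 + 0\right) + 6 = 6 + 6 = 12$)
$s{\left(T \right)} = \frac{1}{93}$
$- s{\left(u \right)} = \left(-1\right) \frac{1}{93} = - \frac{1}{93}$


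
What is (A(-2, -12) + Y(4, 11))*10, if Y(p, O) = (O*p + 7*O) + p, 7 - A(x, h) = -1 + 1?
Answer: 1320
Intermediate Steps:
A(x, h) = 7 (A(x, h) = 7 - (-1 + 1) = 7 - 1*0 = 7 + 0 = 7)
Y(p, O) = p + 7*O + O*p (Y(p, O) = (7*O + O*p) + p = p + 7*O + O*p)
(A(-2, -12) + Y(4, 11))*10 = (7 + (4 + 7*11 + 11*4))*10 = (7 + (4 + 77 + 44))*10 = (7 + 125)*10 = 132*10 = 1320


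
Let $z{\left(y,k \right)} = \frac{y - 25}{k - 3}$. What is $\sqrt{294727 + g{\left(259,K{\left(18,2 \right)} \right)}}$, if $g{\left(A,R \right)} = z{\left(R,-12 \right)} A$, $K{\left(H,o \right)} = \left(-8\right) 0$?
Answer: $\frac{2 \sqrt{664107}}{3} \approx 543.29$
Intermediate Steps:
$K{\left(H,o \right)} = 0$
$z{\left(y,k \right)} = \frac{-25 + y}{-3 + k}$
$g{\left(A,R \right)} = A \left(\frac{5}{3} - \frac{R}{15}\right)$ ($g{\left(A,R \right)} = \frac{-25 + R}{-3 - 12} A = \frac{-25 + R}{-15} A = - \frac{-25 + R}{15} A = \left(\frac{5}{3} - \frac{R}{15}\right) A = A \left(\frac{5}{3} - \frac{R}{15}\right)$)
$\sqrt{294727 + g{\left(259,K{\left(18,2 \right)} \right)}} = \sqrt{294727 + \frac{1}{15} \cdot 259 \left(25 - 0\right)} = \sqrt{294727 + \frac{1}{15} \cdot 259 \left(25 + 0\right)} = \sqrt{294727 + \frac{1}{15} \cdot 259 \cdot 25} = \sqrt{294727 + \frac{1295}{3}} = \sqrt{\frac{885476}{3}} = \frac{2 \sqrt{664107}}{3}$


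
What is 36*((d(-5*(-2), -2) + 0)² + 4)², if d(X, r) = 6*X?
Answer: 467597376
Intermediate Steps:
36*((d(-5*(-2), -2) + 0)² + 4)² = 36*((6*(-5*(-2)) + 0)² + 4)² = 36*((6*10 + 0)² + 4)² = 36*((60 + 0)² + 4)² = 36*(60² + 4)² = 36*(3600 + 4)² = 36*3604² = 36*12988816 = 467597376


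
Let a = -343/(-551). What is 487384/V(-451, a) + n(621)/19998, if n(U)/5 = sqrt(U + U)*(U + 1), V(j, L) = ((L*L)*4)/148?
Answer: 5474899982008/117649 + 1555*sqrt(138)/3333 ≈ 4.6536e+7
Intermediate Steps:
a = 343/551 (a = -343*(-1/551) = 343/551 ≈ 0.62250)
V(j, L) = L**2/37 (V(j, L) = (L**2*4)*(1/148) = (4*L**2)*(1/148) = L**2/37)
n(U) = 5*sqrt(2)*sqrt(U)*(1 + U) (n(U) = 5*(sqrt(U + U)*(U + 1)) = 5*(sqrt(2*U)*(1 + U)) = 5*((sqrt(2)*sqrt(U))*(1 + U)) = 5*(sqrt(2)*sqrt(U)*(1 + U)) = 5*sqrt(2)*sqrt(U)*(1 + U))
487384/V(-451, a) + n(621)/19998 = 487384/(((343/551)**2/37)) + (5*sqrt(2)*sqrt(621)*(1 + 621))/19998 = 487384/(((1/37)*(117649/303601))) + (5*sqrt(2)*(3*sqrt(69))*622)*(1/19998) = 487384/(117649/11233237) + (9330*sqrt(138))*(1/19998) = 487384*(11233237/117649) + 1555*sqrt(138)/3333 = 5474899982008/117649 + 1555*sqrt(138)/3333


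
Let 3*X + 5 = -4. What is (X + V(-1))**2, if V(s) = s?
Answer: 16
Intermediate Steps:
X = -3 (X = -5/3 + (1/3)*(-4) = -5/3 - 4/3 = -3)
(X + V(-1))**2 = (-3 - 1)**2 = (-4)**2 = 16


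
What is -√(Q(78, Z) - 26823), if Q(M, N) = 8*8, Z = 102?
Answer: -I*√26759 ≈ -163.58*I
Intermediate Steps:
Q(M, N) = 64
-√(Q(78, Z) - 26823) = -√(64 - 26823) = -√(-26759) = -I*√26759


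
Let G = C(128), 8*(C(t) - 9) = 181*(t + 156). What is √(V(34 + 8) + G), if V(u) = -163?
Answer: √25086/2 ≈ 79.193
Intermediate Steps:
C(t) = 7077/2 + 181*t/8 (C(t) = 9 + (181*(t + 156))/8 = 9 + (181*(156 + t))/8 = 9 + (28236 + 181*t)/8 = 9 + (7059/2 + 181*t/8) = 7077/2 + 181*t/8)
G = 12869/2 (G = 7077/2 + (181/8)*128 = 7077/2 + 2896 = 12869/2 ≈ 6434.5)
√(V(34 + 8) + G) = √(-163 + 12869/2) = √(12543/2) = √25086/2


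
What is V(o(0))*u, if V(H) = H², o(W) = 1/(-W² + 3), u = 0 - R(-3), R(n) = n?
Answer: ⅓ ≈ 0.33333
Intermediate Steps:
u = 3 (u = 0 - 1*(-3) = 0 + 3 = 3)
o(W) = 1/(3 - W²)
V(o(0))*u = (-1/(-3 + 0²))²*3 = (-1/(-3 + 0))²*3 = (-1/(-3))²*3 = (-1*(-⅓))²*3 = (⅓)²*3 = (⅑)*3 = ⅓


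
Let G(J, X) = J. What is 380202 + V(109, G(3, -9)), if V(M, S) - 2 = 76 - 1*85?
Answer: 380195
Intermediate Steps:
V(M, S) = -7 (V(M, S) = 2 + (76 - 1*85) = 2 + (76 - 85) = 2 - 9 = -7)
380202 + V(109, G(3, -9)) = 380202 - 7 = 380195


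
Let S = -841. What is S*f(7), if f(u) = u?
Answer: -5887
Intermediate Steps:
S*f(7) = -841*7 = -5887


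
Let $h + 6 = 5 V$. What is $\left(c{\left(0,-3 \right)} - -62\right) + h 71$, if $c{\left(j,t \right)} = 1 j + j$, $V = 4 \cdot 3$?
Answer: $3896$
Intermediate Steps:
$V = 12$
$c{\left(j,t \right)} = 2 j$ ($c{\left(j,t \right)} = j + j = 2 j$)
$h = 54$ ($h = -6 + 5 \cdot 12 = -6 + 60 = 54$)
$\left(c{\left(0,-3 \right)} - -62\right) + h 71 = \left(2 \cdot 0 - -62\right) + 54 \cdot 71 = \left(0 + 62\right) + 3834 = 62 + 3834 = 3896$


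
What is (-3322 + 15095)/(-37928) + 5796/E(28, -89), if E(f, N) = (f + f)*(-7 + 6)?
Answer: -3937321/37928 ≈ -103.81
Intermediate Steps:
E(f, N) = -2*f (E(f, N) = (2*f)*(-1) = -2*f)
(-3322 + 15095)/(-37928) + 5796/E(28, -89) = (-3322 + 15095)/(-37928) + 5796/((-2*28)) = 11773*(-1/37928) + 5796/(-56) = -11773/37928 + 5796*(-1/56) = -11773/37928 - 207/2 = -3937321/37928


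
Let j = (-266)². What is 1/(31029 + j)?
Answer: 1/101785 ≈ 9.8246e-6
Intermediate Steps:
j = 70756
1/(31029 + j) = 1/(31029 + 70756) = 1/101785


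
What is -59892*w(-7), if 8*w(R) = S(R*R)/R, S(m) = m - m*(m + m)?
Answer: -10166667/2 ≈ -5.0833e+6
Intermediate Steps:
S(m) = m - 2*m² (S(m) = m - m*2*m = m - 2*m²)
w(R) = R*(1 - 2*R²)/8 (w(R) = (((R*R)*(1 - 2*R*R))/R)/8 = ((R²*(1 - 2*R²))/R)/8 = (R*(1 - 2*R²))/8 = R*(1 - 2*R²)/8)
-59892*w(-7) = -59892*(-¼*(-7)³ + (⅛)*(-7)) = -59892*(-¼*(-343) - 7/8) = -59892*(343/4 - 7/8) = -59892*679/8 = -10166667/2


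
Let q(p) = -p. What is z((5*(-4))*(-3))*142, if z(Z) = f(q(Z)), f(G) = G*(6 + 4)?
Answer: -85200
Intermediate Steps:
f(G) = 10*G (f(G) = G*10 = 10*G)
z(Z) = -10*Z (z(Z) = 10*(-Z) = -10*Z)
z((5*(-4))*(-3))*142 = -10*5*(-4)*(-3)*142 = -(-200)*(-3)*142 = -10*60*142 = -600*142 = -85200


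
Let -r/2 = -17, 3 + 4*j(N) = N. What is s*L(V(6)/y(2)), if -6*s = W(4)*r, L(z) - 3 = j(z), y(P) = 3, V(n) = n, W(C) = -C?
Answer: 187/3 ≈ 62.333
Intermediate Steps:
j(N) = -3/4 + N/4
r = 34 (r = -2*(-17) = 34)
L(z) = 9/4 + z/4 (L(z) = 3 + (-3/4 + z/4) = 9/4 + z/4)
s = 68/3 (s = -(-1*4)*34/6 = -(-2)*34/3 = -1/6*(-136) = 68/3 ≈ 22.667)
s*L(V(6)/y(2)) = 68*(9/4 + (6/3)/4)/3 = 68*(9/4 + (6*(1/3))/4)/3 = 68*(9/4 + (1/4)*2)/3 = 68*(9/4 + 1/2)/3 = (68/3)*(11/4) = 187/3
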